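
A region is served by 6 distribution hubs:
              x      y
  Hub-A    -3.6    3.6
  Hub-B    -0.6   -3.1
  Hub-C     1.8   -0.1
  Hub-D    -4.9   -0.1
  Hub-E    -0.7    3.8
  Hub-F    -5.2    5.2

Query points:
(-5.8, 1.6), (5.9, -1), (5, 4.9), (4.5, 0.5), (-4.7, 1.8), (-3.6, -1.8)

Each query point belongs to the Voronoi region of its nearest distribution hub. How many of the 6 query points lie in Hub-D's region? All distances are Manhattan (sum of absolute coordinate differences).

3

(-5.8, 1.6) — d to each: Hub-A:4.2, Hub-B:9.9, Hub-C:9.3, Hub-D:2.6, Hub-E:7.3, Hub-F:4.2 → nearest is Hub-D
(5.9, -1) — d to each: Hub-A:14.1, Hub-B:8.6, Hub-C:5, Hub-D:11.7, Hub-E:11.4, Hub-F:17.3 → nearest is Hub-C
(5, 4.9) — d to each: Hub-A:9.9, Hub-B:13.6, Hub-C:8.2, Hub-D:14.9, Hub-E:6.8, Hub-F:10.5 → nearest is Hub-E
(4.5, 0.5) — d to each: Hub-A:11.2, Hub-B:8.7, Hub-C:3.3, Hub-D:10, Hub-E:8.5, Hub-F:14.4 → nearest is Hub-C
(-4.7, 1.8) — d to each: Hub-A:2.9, Hub-B:9, Hub-C:8.4, Hub-D:2.1, Hub-E:6, Hub-F:3.9 → nearest is Hub-D
(-3.6, -1.8) — d to each: Hub-A:5.4, Hub-B:4.3, Hub-C:7.1, Hub-D:3, Hub-E:8.5, Hub-F:8.6 → nearest is Hub-D
3 of the 6 points have Hub-D as nearest.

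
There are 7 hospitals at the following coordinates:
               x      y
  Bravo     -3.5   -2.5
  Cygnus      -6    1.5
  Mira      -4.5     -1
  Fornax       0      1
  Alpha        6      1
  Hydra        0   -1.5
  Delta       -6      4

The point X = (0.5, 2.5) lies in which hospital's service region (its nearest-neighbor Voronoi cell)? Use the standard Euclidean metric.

Compare squared distances (the ordering matches that of the actual distances):
d²(X, Bravo) = (0.5−(-3.5))² + (2.5−(-2.5))² = 16 + 25 = 41
d²(X, Cygnus) = (0.5−(-6))² + (2.5−1.5)² = 42.25 + 1 = 43.25
d²(X, Mira) = (0.5−(-4.5))² + (2.5−(-1))² = 25 + 12.25 = 37.25
d²(X, Fornax) = (0.5−0)² + (2.5−1)² = 0.25 + 2.25 = 2.5
d²(X, Alpha) = (0.5−6)² + (2.5−1)² = 30.25 + 2.25 = 32.5
d²(X, Hydra) = (0.5−0)² + (2.5−(-1.5))² = 0.25 + 16 = 16.25
d²(X, Delta) = (0.5−(-6))² + (2.5−4)² = 42.25 + 2.25 = 44.5
Minimum is at Fornax.

Fornax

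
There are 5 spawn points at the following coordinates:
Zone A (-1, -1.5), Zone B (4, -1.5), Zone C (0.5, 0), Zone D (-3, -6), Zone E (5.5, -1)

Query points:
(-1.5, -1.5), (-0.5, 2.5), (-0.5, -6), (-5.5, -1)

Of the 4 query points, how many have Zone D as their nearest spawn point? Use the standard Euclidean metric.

1

(-1.5, -1.5) — d² to each: Zone A:0.25, Zone B:30.25, Zone C:6.25, Zone D:22.5, Zone E:49.25 → nearest is Zone A
(-0.5, 2.5) — d² to each: Zone A:16.25, Zone B:36.25, Zone C:7.25, Zone D:78.5, Zone E:48.25 → nearest is Zone C
(-0.5, -6) — d² to each: Zone A:20.5, Zone B:40.5, Zone C:37, Zone D:6.25, Zone E:61 → nearest is Zone D
(-5.5, -1) — d² to each: Zone A:20.5, Zone B:90.5, Zone C:37, Zone D:31.25, Zone E:121 → nearest is Zone A
1 of the 4 points has Zone D as nearest.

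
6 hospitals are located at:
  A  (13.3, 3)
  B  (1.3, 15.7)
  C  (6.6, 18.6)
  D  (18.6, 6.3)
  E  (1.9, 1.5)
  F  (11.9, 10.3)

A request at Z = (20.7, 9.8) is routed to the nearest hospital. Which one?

Compare squared distances (the ordering matches that of the actual distances):
|ZA|² = (20.7−13.3)² + (9.8−3)² = 54.76 + 46.24 = 101
|ZB|² = (20.7−1.3)² + (9.8−15.7)² = 376.36 + 34.81 = 411.17
|ZC|² = (20.7−6.6)² + (9.8−18.6)² = 198.81 + 77.44 = 276.25
|ZD|² = (20.7−18.6)² + (9.8−6.3)² = 4.41 + 12.25 = 16.66
|ZE|² = (20.7−1.9)² + (9.8−1.5)² = 353.44 + 68.89 = 422.33
|ZF|² = (20.7−11.9)² + (9.8−10.3)² = 77.44 + 0.25 = 77.69
Minimum is at D.

D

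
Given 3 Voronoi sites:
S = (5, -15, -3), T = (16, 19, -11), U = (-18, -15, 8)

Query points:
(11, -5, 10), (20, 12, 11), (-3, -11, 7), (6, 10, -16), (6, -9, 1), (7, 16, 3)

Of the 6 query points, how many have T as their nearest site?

3

(11, -5, 10) — d² to each: S:305, T:1042, U:945 → nearest is S
(20, 12, 11) — d² to each: S:1150, T:549, U:2182 → nearest is T
(-3, -11, 7) — d² to each: S:180, T:1585, U:242 → nearest is S
(6, 10, -16) — d² to each: S:795, T:206, U:1777 → nearest is T
(6, -9, 1) — d² to each: S:53, T:1028, U:661 → nearest is S
(7, 16, 3) — d² to each: S:1001, T:286, U:1611 → nearest is T
3 of the 6 points have T as nearest.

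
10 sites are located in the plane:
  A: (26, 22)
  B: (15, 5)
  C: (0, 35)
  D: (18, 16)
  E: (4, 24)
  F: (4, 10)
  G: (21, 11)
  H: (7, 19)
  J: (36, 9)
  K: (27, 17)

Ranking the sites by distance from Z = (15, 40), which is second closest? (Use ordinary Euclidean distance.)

E

Since √ is increasing, it suffices to compare squared distances:
|ZA|² = 121 + 324 = 445
|ZB|² = 0 + 1225 = 1225
|ZC|² = 225 + 25 = 250
|ZD|² = 9 + 576 = 585
|ZE|² = 121 + 256 = 377
|ZF|² = 121 + 900 = 1021
|ZG|² = 36 + 841 = 877
|ZH|² = 64 + 441 = 505
|ZJ|² = 441 + 961 = 1402
|ZK|² = 144 + 529 = 673
Sorted ascending: C, E, A, … — the second-nearest is E.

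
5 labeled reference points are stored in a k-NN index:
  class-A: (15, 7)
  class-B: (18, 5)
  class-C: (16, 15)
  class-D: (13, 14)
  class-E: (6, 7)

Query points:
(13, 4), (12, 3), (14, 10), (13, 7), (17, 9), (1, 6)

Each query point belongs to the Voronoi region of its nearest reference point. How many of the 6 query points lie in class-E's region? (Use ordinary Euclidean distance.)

1

(13, 4) — d² to each: class-A:13, class-B:26, class-C:130, class-D:100, class-E:58 → nearest is class-A
(12, 3) — d² to each: class-A:25, class-B:40, class-C:160, class-D:122, class-E:52 → nearest is class-A
(14, 10) — d² to each: class-A:10, class-B:41, class-C:29, class-D:17, class-E:73 → nearest is class-A
(13, 7) — d² to each: class-A:4, class-B:29, class-C:73, class-D:49, class-E:49 → nearest is class-A
(17, 9) — d² to each: class-A:8, class-B:17, class-C:37, class-D:41, class-E:125 → nearest is class-A
(1, 6) — d² to each: class-A:197, class-B:290, class-C:306, class-D:208, class-E:26 → nearest is class-E
1 of the 6 points has class-E as nearest.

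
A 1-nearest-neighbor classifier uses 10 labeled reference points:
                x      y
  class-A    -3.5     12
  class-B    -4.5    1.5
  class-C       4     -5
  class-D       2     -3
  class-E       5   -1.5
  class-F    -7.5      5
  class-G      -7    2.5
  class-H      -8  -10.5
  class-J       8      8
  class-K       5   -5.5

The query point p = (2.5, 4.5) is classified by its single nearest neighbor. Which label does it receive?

Since √ is increasing, it suffices to compare squared distances:
d²(p, class-A) = (2.5−(-3.5))² + (4.5−12)² = 36 + 56.25 = 92.25
d²(p, class-B) = (2.5−(-4.5))² + (4.5−1.5)² = 49 + 9 = 58
d²(p, class-C) = (2.5−4)² + (4.5−(-5))² = 2.25 + 90.25 = 92.5
d²(p, class-D) = (2.5−2)² + (4.5−(-3))² = 0.25 + 56.25 = 56.5
d²(p, class-E) = (2.5−5)² + (4.5−(-1.5))² = 6.25 + 36 = 42.25
d²(p, class-F) = (2.5−(-7.5))² + (4.5−5)² = 100 + 0.25 = 100.25
d²(p, class-G) = (2.5−(-7))² + (4.5−2.5)² = 90.25 + 4 = 94.25
d²(p, class-H) = (2.5−(-8))² + (4.5−(-10.5))² = 110.25 + 225 = 335.25
d²(p, class-J) = (2.5−8)² + (4.5−8)² = 30.25 + 12.25 = 42.5
d²(p, class-K) = (2.5−5)² + (4.5−(-5.5))² = 6.25 + 100 = 106.25
The smallest is to class-E, so p lies in the Voronoi region of class-E.

class-E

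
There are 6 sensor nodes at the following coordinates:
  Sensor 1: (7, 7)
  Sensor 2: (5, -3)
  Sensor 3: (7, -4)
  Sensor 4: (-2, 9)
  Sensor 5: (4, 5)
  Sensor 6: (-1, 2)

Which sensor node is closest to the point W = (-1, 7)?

Sensor 4

Since √ is increasing, it suffices to compare squared distances:
d²(W, Sensor 1) = (-1−7)² + (7−7)² = 64 + 0 = 64
d²(W, Sensor 2) = (-1−5)² + (7−(-3))² = 36 + 100 = 136
d²(W, Sensor 3) = (-1−7)² + (7−(-4))² = 64 + 121 = 185
d²(W, Sensor 4) = (-1−(-2))² + (7−9)² = 1 + 4 = 5
d²(W, Sensor 5) = (-1−4)² + (7−5)² = 25 + 4 = 29
d²(W, Sensor 6) = (-1−(-1))² + (7−2)² = 0 + 25 = 25
Sensor 4 is nearest.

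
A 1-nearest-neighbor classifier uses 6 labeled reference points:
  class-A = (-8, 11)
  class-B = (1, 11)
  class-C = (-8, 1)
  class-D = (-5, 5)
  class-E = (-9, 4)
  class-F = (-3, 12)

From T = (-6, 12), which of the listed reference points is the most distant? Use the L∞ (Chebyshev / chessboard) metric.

d(T, class-A) = max(2, 1) = 2
d(T, class-B) = max(7, 1) = 7
d(T, class-C) = max(2, 11) = 11
d(T, class-D) = max(1, 7) = 7
d(T, class-E) = max(3, 8) = 8
d(T, class-F) = max(3, 0) = 3
The largest is to class-C.

class-C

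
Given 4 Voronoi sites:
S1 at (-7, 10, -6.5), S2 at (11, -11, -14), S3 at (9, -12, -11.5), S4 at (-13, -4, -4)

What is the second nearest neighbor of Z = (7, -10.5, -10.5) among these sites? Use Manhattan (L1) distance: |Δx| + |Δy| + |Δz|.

d(Z,S1) = |7−(-7)| + |-10.5−10| + |-10.5−(-6.5)| = 14 + 20.5 + 4 = 38.5
d(Z,S2) = |7−11| + |-10.5−(-11)| + |-10.5−(-14)| = 4 + 0.5 + 3.5 = 8
d(Z,S3) = |7−9| + |-10.5−(-12)| + |-10.5−(-11.5)| = 2 + 1.5 + 1 = 4.5
d(Z,S4) = |7−(-13)| + |-10.5−(-4)| + |-10.5−(-4)| = 20 + 6.5 + 6.5 = 33
Sorted ascending: S3, S2, S4, … — the second-nearest is S2.

S2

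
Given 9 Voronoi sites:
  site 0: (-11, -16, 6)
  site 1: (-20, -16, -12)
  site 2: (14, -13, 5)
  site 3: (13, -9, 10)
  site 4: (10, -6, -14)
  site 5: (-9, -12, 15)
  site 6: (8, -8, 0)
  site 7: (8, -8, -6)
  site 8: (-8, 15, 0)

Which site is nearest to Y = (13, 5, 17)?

Since √ is increasing, it suffices to compare squared distances:
d²(Y, site 0) = 576 + 441 + 121 = 1138
d²(Y, site 1) = 1089 + 441 + 841 = 2371
d²(Y, site 2) = 1 + 324 + 144 = 469
d²(Y, site 3) = 0 + 196 + 49 = 245
d²(Y, site 4) = 9 + 121 + 961 = 1091
d²(Y, site 5) = 484 + 289 + 4 = 777
d²(Y, site 6) = 25 + 169 + 289 = 483
d²(Y, site 7) = 25 + 169 + 529 = 723
d²(Y, site 8) = 441 + 100 + 289 = 830
site 3 is nearest.

site 3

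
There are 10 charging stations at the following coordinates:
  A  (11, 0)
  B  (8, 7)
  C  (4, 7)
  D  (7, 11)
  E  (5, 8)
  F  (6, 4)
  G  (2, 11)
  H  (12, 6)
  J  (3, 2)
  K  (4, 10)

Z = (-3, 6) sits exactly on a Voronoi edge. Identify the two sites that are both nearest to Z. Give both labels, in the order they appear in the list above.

C and G

Squared distances from Z to each site:
|ZA|² = (-3−11)² + (6−0)² = 196 + 36 = 232
|ZB|² = (-3−8)² + (6−7)² = 121 + 1 = 122
|ZC|² = (-3−4)² + (6−7)² = 49 + 1 = 50
|ZD|² = (-3−7)² + (6−11)² = 100 + 25 = 125
|ZE|² = (-3−5)² + (6−8)² = 64 + 4 = 68
|ZF|² = (-3−6)² + (6−4)² = 81 + 4 = 85
|ZG|² = (-3−2)² + (6−11)² = 25 + 25 = 50
|ZH|² = (-3−12)² + (6−6)² = 225 + 0 = 225
|ZJ|² = (-3−3)² + (6−2)² = 36 + 16 = 52
|ZK|² = (-3−4)² + (6−10)² = 49 + 16 = 65
Z is equidistant from C and G (both at squared distance 50), and every other site is strictly farther — so Z lies on the C–G Voronoi edge.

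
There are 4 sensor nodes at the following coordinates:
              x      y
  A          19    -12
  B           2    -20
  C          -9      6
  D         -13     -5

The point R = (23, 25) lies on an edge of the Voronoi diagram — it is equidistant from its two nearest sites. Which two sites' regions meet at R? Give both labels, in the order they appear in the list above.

A and C

Squared distances from R to each site:
|RA|² = (23−19)² + (25−(-12))² = 16 + 1369 = 1385
|RB|² = (23−2)² + (25−(-20))² = 441 + 2025 = 2466
|RC|² = (23−(-9))² + (25−6)² = 1024 + 361 = 1385
|RD|² = (23−(-13))² + (25−(-5))² = 1296 + 900 = 2196
R is equidistant from A and C (both at squared distance 1385), and every other site is strictly farther — so R lies on the A–C Voronoi edge.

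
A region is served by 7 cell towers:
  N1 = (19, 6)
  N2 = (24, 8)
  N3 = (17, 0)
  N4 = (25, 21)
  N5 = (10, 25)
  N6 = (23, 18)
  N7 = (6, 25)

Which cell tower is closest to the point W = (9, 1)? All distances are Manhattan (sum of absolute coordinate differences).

N3

d(W,N1) = |9−19| + |1−6| = 10 + 5 = 15
d(W,N2) = |9−24| + |1−8| = 15 + 7 = 22
d(W,N3) = |9−17| + |1−0| = 8 + 1 = 9
d(W,N4) = |9−25| + |1−21| = 16 + 20 = 36
d(W,N5) = |9−10| + |1−25| = 1 + 24 = 25
d(W,N6) = |9−23| + |1−18| = 14 + 17 = 31
d(W,N7) = |9−6| + |1−25| = 3 + 24 = 27
Minimum is at N3.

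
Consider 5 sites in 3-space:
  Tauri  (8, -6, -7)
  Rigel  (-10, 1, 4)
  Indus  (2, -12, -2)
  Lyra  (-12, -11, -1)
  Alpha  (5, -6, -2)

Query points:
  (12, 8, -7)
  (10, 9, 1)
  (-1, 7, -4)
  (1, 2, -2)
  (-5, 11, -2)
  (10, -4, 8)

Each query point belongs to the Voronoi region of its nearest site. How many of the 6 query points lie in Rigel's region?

2

(12, 8, -7) — d² to each: Tauri:212, Rigel:654, Indus:525, Lyra:973, Alpha:270 → nearest is Tauri
(10, 9, 1) — d² to each: Tauri:293, Rigel:473, Indus:514, Lyra:888, Alpha:259 → nearest is Alpha
(-1, 7, -4) — d² to each: Tauri:259, Rigel:181, Indus:374, Lyra:454, Alpha:209 → nearest is Rigel
(1, 2, -2) — d² to each: Tauri:138, Rigel:158, Indus:197, Lyra:339, Alpha:80 → nearest is Alpha
(-5, 11, -2) — d² to each: Tauri:483, Rigel:161, Indus:578, Lyra:534, Alpha:389 → nearest is Rigel
(10, -4, 8) — d² to each: Tauri:233, Rigel:441, Indus:228, Lyra:614, Alpha:129 → nearest is Alpha
2 of the 6 points have Rigel as nearest.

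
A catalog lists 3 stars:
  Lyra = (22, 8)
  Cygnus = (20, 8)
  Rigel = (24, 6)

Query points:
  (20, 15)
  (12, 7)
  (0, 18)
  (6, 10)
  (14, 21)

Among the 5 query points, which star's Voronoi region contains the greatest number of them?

Cygnus

(20, 15) — d² to each: Lyra:53, Cygnus:49, Rigel:97 → nearest is Cygnus
(12, 7) — d² to each: Lyra:101, Cygnus:65, Rigel:145 → nearest is Cygnus
(0, 18) — d² to each: Lyra:584, Cygnus:500, Rigel:720 → nearest is Cygnus
(6, 10) — d² to each: Lyra:260, Cygnus:200, Rigel:340 → nearest is Cygnus
(14, 21) — d² to each: Lyra:233, Cygnus:205, Rigel:325 → nearest is Cygnus
Tally — Cygnus:5. Cygnus captures the most (5).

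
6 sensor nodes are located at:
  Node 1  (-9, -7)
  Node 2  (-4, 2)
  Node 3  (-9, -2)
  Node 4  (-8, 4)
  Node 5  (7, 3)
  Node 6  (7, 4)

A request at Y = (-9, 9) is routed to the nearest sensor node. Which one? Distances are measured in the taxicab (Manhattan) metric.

Node 4

d(Y, Node 1) = |-9−(-9)| + |9−(-7)| = 0 + 16 = 16
d(Y, Node 2) = |-9−(-4)| + |9−2| = 5 + 7 = 12
d(Y, Node 3) = |-9−(-9)| + |9−(-2)| = 0 + 11 = 11
d(Y, Node 4) = |-9−(-8)| + |9−4| = 1 + 5 = 6
d(Y, Node 5) = |-9−7| + |9−3| = 16 + 6 = 22
d(Y, Node 6) = |-9−7| + |9−4| = 16 + 5 = 21
The smallest is to Node 4, so Y lies in the Voronoi region of Node 4.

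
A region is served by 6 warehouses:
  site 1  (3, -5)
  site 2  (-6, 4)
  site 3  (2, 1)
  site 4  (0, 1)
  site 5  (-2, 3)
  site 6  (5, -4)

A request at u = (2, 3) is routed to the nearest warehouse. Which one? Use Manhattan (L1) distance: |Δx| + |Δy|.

site 3

d(u, site 1) = |2−3| + |3−(-5)| = 1 + 8 = 9
d(u, site 2) = |2−(-6)| + |3−4| = 8 + 1 = 9
d(u, site 3) = |2−2| + |3−1| = 0 + 2 = 2
d(u, site 4) = |2−0| + |3−1| = 2 + 2 = 4
d(u, site 5) = |2−(-2)| + |3−3| = 4 + 0 = 4
d(u, site 6) = |2−5| + |3−(-4)| = 3 + 7 = 10
The smallest is to site 3, so u lies in the Voronoi region of site 3.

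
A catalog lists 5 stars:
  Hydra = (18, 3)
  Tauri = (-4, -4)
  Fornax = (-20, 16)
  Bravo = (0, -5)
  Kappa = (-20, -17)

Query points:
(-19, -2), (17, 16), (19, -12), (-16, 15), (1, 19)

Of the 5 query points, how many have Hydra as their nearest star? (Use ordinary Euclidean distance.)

2

(-19, -2) — d² to each: Hydra:1394, Tauri:229, Fornax:325, Bravo:370, Kappa:226 → nearest is Kappa
(17, 16) — d² to each: Hydra:170, Tauri:841, Fornax:1369, Bravo:730, Kappa:2458 → nearest is Hydra
(19, -12) — d² to each: Hydra:226, Tauri:593, Fornax:2305, Bravo:410, Kappa:1546 → nearest is Hydra
(-16, 15) — d² to each: Hydra:1300, Tauri:505, Fornax:17, Bravo:656, Kappa:1040 → nearest is Fornax
(1, 19) — d² to each: Hydra:545, Tauri:554, Fornax:450, Bravo:577, Kappa:1737 → nearest is Fornax
2 of the 5 points have Hydra as nearest.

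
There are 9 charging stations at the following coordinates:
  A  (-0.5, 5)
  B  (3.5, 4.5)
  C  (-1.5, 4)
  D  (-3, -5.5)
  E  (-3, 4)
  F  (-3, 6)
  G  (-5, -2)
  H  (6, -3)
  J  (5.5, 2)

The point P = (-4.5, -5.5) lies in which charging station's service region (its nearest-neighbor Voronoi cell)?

D

Since √ is increasing, it suffices to compare squared distances:
|PA|² = (-4.5−(-0.5))² + (-5.5−5)² = 16 + 110.25 = 126.25
|PB|² = (-4.5−3.5)² + (-5.5−4.5)² = 64 + 100 = 164
|PC|² = (-4.5−(-1.5))² + (-5.5−4)² = 9 + 90.25 = 99.25
|PD|² = (-4.5−(-3))² + (-5.5−(-5.5))² = 2.25 + 0 = 2.25
|PE|² = (-4.5−(-3))² + (-5.5−4)² = 2.25 + 90.25 = 92.5
|PF|² = (-4.5−(-3))² + (-5.5−6)² = 2.25 + 132.25 = 134.5
|PG|² = (-4.5−(-5))² + (-5.5−(-2))² = 0.25 + 12.25 = 12.5
|PH|² = (-4.5−6)² + (-5.5−(-3))² = 110.25 + 6.25 = 116.5
|PJ|² = (-4.5−5.5)² + (-5.5−2)² = 100 + 56.25 = 156.25
D is nearest.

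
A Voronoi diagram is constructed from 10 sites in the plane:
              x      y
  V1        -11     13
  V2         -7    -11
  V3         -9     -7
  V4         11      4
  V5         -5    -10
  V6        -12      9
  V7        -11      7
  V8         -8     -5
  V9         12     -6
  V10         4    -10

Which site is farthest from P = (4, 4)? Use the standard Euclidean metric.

Squared Euclidean distances:
|PV1|² = 225 + 81 = 306
|PV2|² = 121 + 225 = 346
|PV3|² = 169 + 121 = 290
|PV4|² = 49 + 0 = 49
|PV5|² = 81 + 196 = 277
|PV6|² = 256 + 25 = 281
|PV7|² = 225 + 9 = 234
|PV8|² = 144 + 81 = 225
|PV9|² = 64 + 100 = 164
d²(P, V10) = 0 + 196 = 196
The largest is to V2.

V2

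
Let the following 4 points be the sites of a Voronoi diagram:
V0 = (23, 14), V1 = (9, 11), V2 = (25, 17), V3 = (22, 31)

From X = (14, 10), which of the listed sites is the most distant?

Since √ is increasing, it suffices to compare squared distances:
|XV0|² = (14−23)² + (10−14)² = 81 + 16 = 97
|XV1|² = (14−9)² + (10−11)² = 25 + 1 = 26
|XV2|² = (14−25)² + (10−17)² = 121 + 49 = 170
|XV3|² = (14−22)² + (10−31)² = 64 + 441 = 505
The largest is to V3.

V3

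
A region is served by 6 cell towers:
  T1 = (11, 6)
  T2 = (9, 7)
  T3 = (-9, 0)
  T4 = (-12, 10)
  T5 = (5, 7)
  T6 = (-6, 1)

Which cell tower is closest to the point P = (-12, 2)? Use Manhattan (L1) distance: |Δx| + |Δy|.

T3

d(P,T1) = |-12−11| + |2−6| = 23 + 4 = 27
d(P,T2) = |-12−9| + |2−7| = 21 + 5 = 26
d(P,T3) = |-12−(-9)| + |2−0| = 3 + 2 = 5
d(P,T4) = |-12−(-12)| + |2−10| = 0 + 8 = 8
d(P,T5) = |-12−5| + |2−7| = 17 + 5 = 22
d(P,T6) = |-12−(-6)| + |2−1| = 6 + 1 = 7
T3 is nearest.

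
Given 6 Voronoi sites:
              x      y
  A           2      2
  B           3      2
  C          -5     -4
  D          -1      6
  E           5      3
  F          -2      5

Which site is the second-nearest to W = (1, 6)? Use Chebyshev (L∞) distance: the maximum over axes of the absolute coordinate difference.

F

d(W,A) = max(1, 4) = 4
d(W,B) = max(2, 4) = 4
d(W,C) = max(6, 10) = 10
d(W,D) = max(2, 0) = 2
d(W,E) = max(4, 3) = 4
d(W,F) = max(3, 1) = 3
Sorted ascending: D, F, A, … — the second-nearest is F.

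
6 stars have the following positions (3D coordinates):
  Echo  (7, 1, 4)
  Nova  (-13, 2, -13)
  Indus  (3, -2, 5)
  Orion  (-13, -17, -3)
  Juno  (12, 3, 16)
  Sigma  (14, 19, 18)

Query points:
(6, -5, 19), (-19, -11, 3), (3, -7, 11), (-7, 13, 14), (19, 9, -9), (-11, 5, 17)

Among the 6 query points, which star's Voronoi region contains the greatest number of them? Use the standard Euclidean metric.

(6, -5, 19) — d² to each: Echo:262, Nova:1434, Indus:214, Orion:989, Juno:109, Sigma:641 → nearest is Juno
(-19, -11, 3) — d² to each: Echo:821, Nova:461, Indus:569, Orion:108, Juno:1326, Sigma:2214 → nearest is Orion
(3, -7, 11) — d² to each: Echo:129, Nova:913, Indus:61, Orion:552, Juno:206, Sigma:846 → nearest is Indus
(-7, 13, 14) — d² to each: Echo:440, Nova:886, Indus:406, Orion:1225, Juno:465, Sigma:493 → nearest is Indus
(19, 9, -9) — d² to each: Echo:377, Nova:1089, Indus:573, Orion:1736, Juno:710, Sigma:854 → nearest is Echo
(-11, 5, 17) — d² to each: Echo:509, Nova:913, Indus:389, Orion:888, Juno:534, Sigma:822 → nearest is Indus
Tally — Echo:1, Indus:3, Orion:1, Juno:1. Indus captures the most (3).

Indus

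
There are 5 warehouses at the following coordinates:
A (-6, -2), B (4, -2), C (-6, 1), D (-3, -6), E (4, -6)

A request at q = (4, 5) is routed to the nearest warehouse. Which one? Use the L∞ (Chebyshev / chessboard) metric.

B

d(q,A) = max(10, 7) = 10
d(q,B) = max(0, 7) = 7
d(q,C) = max(10, 4) = 10
d(q,D) = max(7, 11) = 11
d(q,E) = max(0, 11) = 11
Minimum is at B.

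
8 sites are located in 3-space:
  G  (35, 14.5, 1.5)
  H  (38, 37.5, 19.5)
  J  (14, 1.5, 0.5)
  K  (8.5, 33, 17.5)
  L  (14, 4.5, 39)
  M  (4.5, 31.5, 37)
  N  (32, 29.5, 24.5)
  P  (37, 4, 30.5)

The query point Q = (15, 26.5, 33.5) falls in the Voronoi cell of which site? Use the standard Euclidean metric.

M

Squared Euclidean distances:
|QG|² = 400 + 144 + 1024 = 1568
|QH|² = 529 + 121 + 196 = 846
|QJ|² = 1 + 625 + 1089 = 1715
|QK|² = 42.25 + 42.25 + 256 = 340.5
|QL|² = 1 + 484 + 30.25 = 515.25
|QM|² = 110.25 + 25 + 12.25 = 147.5
|QN|² = 289 + 9 + 81 = 379
|QP|² = 484 + 506.25 + 9 = 999.25
M is nearest.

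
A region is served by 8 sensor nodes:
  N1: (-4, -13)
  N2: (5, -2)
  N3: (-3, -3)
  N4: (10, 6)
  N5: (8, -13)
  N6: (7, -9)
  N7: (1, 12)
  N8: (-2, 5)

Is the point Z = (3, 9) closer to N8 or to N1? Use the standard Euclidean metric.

Compare squared distances:
|ZN8|² = (3−(-2))² + (9−5)² = 25 + 16 = 41
|ZN1|² = (3−(-4))² + (9−(-13))² = 49 + 484 = 533
41 < 533, so N8 is closer.

N8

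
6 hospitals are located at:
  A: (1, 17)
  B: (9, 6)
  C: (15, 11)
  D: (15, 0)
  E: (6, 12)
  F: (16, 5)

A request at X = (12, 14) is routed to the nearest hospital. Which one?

Compare squared distances (the ordering matches that of the actual distances):
|XA|² = (12−1)² + (14−17)² = 121 + 9 = 130
|XB|² = (12−9)² + (14−6)² = 9 + 64 = 73
|XC|² = (12−15)² + (14−11)² = 9 + 9 = 18
|XD|² = (12−15)² + (14−0)² = 9 + 196 = 205
|XE|² = (12−6)² + (14−12)² = 36 + 4 = 40
|XF|² = (12−16)² + (14−5)² = 16 + 81 = 97
Minimum is at C.

C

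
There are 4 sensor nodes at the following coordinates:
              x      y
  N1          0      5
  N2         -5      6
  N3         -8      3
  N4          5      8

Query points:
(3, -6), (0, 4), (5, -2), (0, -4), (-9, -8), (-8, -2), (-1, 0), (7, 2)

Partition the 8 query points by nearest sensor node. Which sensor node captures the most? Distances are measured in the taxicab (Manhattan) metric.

N1

(3, -6) — d to each: N1:14, N2:20, N3:20, N4:16 → nearest is N1
(0, 4) — d to each: N1:1, N2:7, N3:9, N4:9 → nearest is N1
(5, -2) — d to each: N1:12, N2:18, N3:18, N4:10 → nearest is N4
(0, -4) — d to each: N1:9, N2:15, N3:15, N4:17 → nearest is N1
(-9, -8) — d to each: N1:22, N2:18, N3:12, N4:30 → nearest is N3
(-8, -2) — d to each: N1:15, N2:11, N3:5, N4:23 → nearest is N3
(-1, 0) — d to each: N1:6, N2:10, N3:10, N4:14 → nearest is N1
(7, 2) — d to each: N1:10, N2:16, N3:16, N4:8 → nearest is N4
Tally — N1:4, N3:2, N4:2. N1 captures the most (4).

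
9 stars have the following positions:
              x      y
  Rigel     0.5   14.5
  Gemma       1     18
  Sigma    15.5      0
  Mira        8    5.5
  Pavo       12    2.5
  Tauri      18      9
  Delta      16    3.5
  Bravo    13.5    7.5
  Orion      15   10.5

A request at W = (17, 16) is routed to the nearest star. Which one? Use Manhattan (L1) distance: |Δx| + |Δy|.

d(W, Rigel) = 16.5 + 1.5 = 18
d(W, Gemma) = 16 + 2 = 18
d(W, Sigma) = 1.5 + 16 = 17.5
d(W, Mira) = 9 + 10.5 = 19.5
d(W, Pavo) = 5 + 13.5 = 18.5
d(W, Tauri) = 1 + 7 = 8
d(W, Delta) = 1 + 12.5 = 13.5
d(W, Bravo) = 3.5 + 8.5 = 12
d(W, Orion) = 2 + 5.5 = 7.5
Minimum is at Orion.

Orion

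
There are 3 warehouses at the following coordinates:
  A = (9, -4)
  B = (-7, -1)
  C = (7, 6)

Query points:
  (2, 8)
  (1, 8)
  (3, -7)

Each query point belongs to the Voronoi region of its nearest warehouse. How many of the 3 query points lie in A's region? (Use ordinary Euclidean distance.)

(2, 8) — d² to each: A:193, B:162, C:29 → nearest is C
(1, 8) — d² to each: A:208, B:145, C:40 → nearest is C
(3, -7) — d² to each: A:45, B:136, C:185 → nearest is A
1 of the 3 points has A as nearest.

1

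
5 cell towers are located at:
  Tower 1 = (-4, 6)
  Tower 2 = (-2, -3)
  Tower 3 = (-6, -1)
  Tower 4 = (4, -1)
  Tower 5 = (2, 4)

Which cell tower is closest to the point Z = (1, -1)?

Tower 4

Squared Euclidean distances:
d²(Z, Tower 1) = (1−(-4))² + (-1−6)² = 25 + 49 = 74
d²(Z, Tower 2) = (1−(-2))² + (-1−(-3))² = 9 + 4 = 13
d²(Z, Tower 3) = (1−(-6))² + (-1−(-1))² = 49 + 0 = 49
d²(Z, Tower 4) = (1−4)² + (-1−(-1))² = 9 + 0 = 9
d²(Z, Tower 5) = (1−2)² + (-1−4)² = 1 + 25 = 26
Minimum is at Tower 4.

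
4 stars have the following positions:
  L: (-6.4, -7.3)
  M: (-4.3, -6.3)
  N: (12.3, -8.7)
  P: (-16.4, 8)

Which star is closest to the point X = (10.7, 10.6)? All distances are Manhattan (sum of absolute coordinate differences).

N

d(X,L) = 17.1 + 17.9 = 35
d(X,M) = 15 + 16.9 = 31.9
d(X,N) = 1.6 + 19.3 = 20.9
d(X,P) = 27.1 + 2.6 = 29.7
Minimum is at N.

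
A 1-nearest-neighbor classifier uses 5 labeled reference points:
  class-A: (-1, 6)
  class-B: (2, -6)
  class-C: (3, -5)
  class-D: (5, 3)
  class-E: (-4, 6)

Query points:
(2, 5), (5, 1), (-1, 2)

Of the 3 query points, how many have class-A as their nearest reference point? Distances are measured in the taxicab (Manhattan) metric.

2

(2, 5) — d to each: class-A:4, class-B:11, class-C:11, class-D:5, class-E:7 → nearest is class-A
(5, 1) — d to each: class-A:11, class-B:10, class-C:8, class-D:2, class-E:14 → nearest is class-D
(-1, 2) — d to each: class-A:4, class-B:11, class-C:11, class-D:7, class-E:7 → nearest is class-A
2 of the 3 points have class-A as nearest.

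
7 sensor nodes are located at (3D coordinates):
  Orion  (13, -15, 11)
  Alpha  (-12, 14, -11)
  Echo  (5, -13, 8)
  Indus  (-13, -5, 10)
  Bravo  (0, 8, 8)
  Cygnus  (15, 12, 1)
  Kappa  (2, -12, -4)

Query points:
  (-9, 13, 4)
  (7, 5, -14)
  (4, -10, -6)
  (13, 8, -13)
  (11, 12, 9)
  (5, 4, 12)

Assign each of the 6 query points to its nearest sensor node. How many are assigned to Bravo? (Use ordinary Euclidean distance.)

(-9, 13, 4) — d² to each: Orion:1317, Alpha:235, Echo:888, Indus:376, Bravo:122, Cygnus:586, Kappa:810 → nearest is Bravo
(7, 5, -14) — d² to each: Orion:1061, Alpha:451, Echo:812, Indus:1076, Bravo:542, Cygnus:338, Kappa:414 → nearest is Cygnus
(4, -10, -6) — d² to each: Orion:395, Alpha:857, Echo:206, Indus:570, Bravo:536, Cygnus:654, Kappa:12 → nearest is Kappa
(13, 8, -13) — d² to each: Orion:1105, Alpha:665, Echo:946, Indus:1374, Bravo:610, Cygnus:216, Kappa:602 → nearest is Cygnus
(11, 12, 9) — d² to each: Orion:737, Alpha:933, Echo:662, Indus:866, Bravo:138, Cygnus:80, Kappa:826 → nearest is Cygnus
(5, 4, 12) — d² to each: Orion:426, Alpha:918, Echo:305, Indus:409, Bravo:57, Cygnus:285, Kappa:521 → nearest is Bravo
2 of the 6 points have Bravo as nearest.

2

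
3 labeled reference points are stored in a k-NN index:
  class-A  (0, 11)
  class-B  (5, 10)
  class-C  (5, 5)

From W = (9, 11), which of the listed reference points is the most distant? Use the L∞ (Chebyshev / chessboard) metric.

class-A

d(W, class-A) = max(9, 0) = 9
d(W, class-B) = max(4, 1) = 4
d(W, class-C) = max(4, 6) = 6
The largest is to class-A.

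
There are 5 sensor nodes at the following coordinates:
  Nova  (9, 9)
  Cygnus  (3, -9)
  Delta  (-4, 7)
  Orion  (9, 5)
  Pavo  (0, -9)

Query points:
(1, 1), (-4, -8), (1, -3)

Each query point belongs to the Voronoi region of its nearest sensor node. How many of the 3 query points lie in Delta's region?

1

(1, 1) — d² to each: Nova:128, Cygnus:104, Delta:61, Orion:80, Pavo:101 → nearest is Delta
(-4, -8) — d² to each: Nova:458, Cygnus:50, Delta:225, Orion:338, Pavo:17 → nearest is Pavo
(1, -3) — d² to each: Nova:208, Cygnus:40, Delta:125, Orion:128, Pavo:37 → nearest is Pavo
1 of the 3 points has Delta as nearest.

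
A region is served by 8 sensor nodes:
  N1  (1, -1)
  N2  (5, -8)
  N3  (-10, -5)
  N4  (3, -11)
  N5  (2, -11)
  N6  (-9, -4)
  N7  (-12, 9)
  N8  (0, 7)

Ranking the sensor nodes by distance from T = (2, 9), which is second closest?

Since √ is increasing, it suffices to compare squared distances:
|TN1|² = 1 + 100 = 101
|TN2|² = 9 + 289 = 298
|TN3|² = 144 + 196 = 340
|TN4|² = 1 + 400 = 401
|TN5|² = 0 + 400 = 400
|TN6|² = 121 + 169 = 290
|TN7|² = 196 + 0 = 196
|TN8|² = 4 + 4 = 8
Sorted ascending: N8, N1, N7, … — the second-nearest is N1.

N1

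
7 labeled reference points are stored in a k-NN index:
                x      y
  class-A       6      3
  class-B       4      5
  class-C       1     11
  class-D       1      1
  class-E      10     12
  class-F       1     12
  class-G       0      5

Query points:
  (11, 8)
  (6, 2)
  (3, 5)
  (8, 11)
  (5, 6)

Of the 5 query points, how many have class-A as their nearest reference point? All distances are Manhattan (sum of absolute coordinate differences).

1

(11, 8) — d to each: class-A:10, class-B:10, class-C:13, class-D:17, class-E:5, class-F:14, class-G:14 → nearest is class-E
(6, 2) — d to each: class-A:1, class-B:5, class-C:14, class-D:6, class-E:14, class-F:15, class-G:9 → nearest is class-A
(3, 5) — d to each: class-A:5, class-B:1, class-C:8, class-D:6, class-E:14, class-F:9, class-G:3 → nearest is class-B
(8, 11) — d to each: class-A:10, class-B:10, class-C:7, class-D:17, class-E:3, class-F:8, class-G:14 → nearest is class-E
(5, 6) — d to each: class-A:4, class-B:2, class-C:9, class-D:9, class-E:11, class-F:10, class-G:6 → nearest is class-B
1 of the 5 points has class-A as nearest.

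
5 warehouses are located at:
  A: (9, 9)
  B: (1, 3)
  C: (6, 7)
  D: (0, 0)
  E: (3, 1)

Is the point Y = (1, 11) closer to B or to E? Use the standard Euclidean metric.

B

Compare squared distances:
|YB|² = (1−1)² + (11−3)² = 0 + 64 = 64
|YE|² = (1−3)² + (11−1)² = 4 + 100 = 104
64 < 104, so B is closer.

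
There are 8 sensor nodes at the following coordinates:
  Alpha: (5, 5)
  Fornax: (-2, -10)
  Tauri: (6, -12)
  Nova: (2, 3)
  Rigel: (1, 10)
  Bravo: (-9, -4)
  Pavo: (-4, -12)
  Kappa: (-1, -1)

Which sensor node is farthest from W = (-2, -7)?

Compare squared distances (the ordering matches that of the actual distances):
d²(W, Alpha) = (-2−5)² + (-7−5)² = 49 + 144 = 193
d²(W, Fornax) = (-2−(-2))² + (-7−(-10))² = 0 + 9 = 9
d²(W, Tauri) = (-2−6)² + (-7−(-12))² = 64 + 25 = 89
d²(W, Nova) = (-2−2)² + (-7−3)² = 16 + 100 = 116
d²(W, Rigel) = (-2−1)² + (-7−10)² = 9 + 289 = 298
d²(W, Bravo) = (-2−(-9))² + (-7−(-4))² = 49 + 9 = 58
d²(W, Pavo) = (-2−(-4))² + (-7−(-12))² = 4 + 25 = 29
d²(W, Kappa) = (-2−(-1))² + (-7−(-1))² = 1 + 36 = 37
The largest is to Rigel.

Rigel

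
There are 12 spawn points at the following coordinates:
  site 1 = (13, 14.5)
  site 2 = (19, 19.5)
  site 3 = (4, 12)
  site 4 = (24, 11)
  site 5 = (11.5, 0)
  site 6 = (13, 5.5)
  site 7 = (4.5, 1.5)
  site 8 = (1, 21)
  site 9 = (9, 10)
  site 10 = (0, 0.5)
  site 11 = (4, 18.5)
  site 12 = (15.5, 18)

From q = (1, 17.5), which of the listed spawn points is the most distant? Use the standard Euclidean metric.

Squared Euclidean distances:
d²(q, site 1) = (1−13)² + (17.5−14.5)² = 144 + 9 = 153
d²(q, site 2) = (1−19)² + (17.5−19.5)² = 324 + 4 = 328
d²(q, site 3) = (1−4)² + (17.5−12)² = 9 + 30.25 = 39.25
d²(q, site 4) = (1−24)² + (17.5−11)² = 529 + 42.25 = 571.25
d²(q, site 5) = (1−11.5)² + (17.5−0)² = 110.25 + 306.25 = 416.5
d²(q, site 6) = (1−13)² + (17.5−5.5)² = 144 + 144 = 288
d²(q, site 7) = (1−4.5)² + (17.5−1.5)² = 12.25 + 256 = 268.25
d²(q, site 8) = (1−1)² + (17.5−21)² = 0 + 12.25 = 12.25
d²(q, site 9) = (1−9)² + (17.5−10)² = 64 + 56.25 = 120.25
d²(q, site 10) = (1−0)² + (17.5−0.5)² = 1 + 289 = 290
d²(q, site 11) = (1−4)² + (17.5−18.5)² = 9 + 1 = 10
d²(q, site 12) = (1−15.5)² + (17.5−18)² = 210.25 + 0.25 = 210.5
The largest is to site 4.

site 4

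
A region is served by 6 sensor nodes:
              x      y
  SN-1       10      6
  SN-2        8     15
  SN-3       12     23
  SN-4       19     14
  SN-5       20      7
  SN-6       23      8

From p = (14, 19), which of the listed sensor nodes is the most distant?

SN-6

Compare squared distances (the ordering matches that of the actual distances):
d²(p, SN-1) = 16 + 169 = 185
d²(p, SN-2) = 36 + 16 = 52
d²(p, SN-3) = 4 + 16 = 20
d²(p, SN-4) = 25 + 25 = 50
d²(p, SN-5) = 36 + 144 = 180
d²(p, SN-6) = 81 + 121 = 202
The largest is to SN-6.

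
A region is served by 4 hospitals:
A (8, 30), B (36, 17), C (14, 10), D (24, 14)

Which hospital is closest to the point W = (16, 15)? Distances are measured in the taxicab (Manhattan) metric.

d(W,A) = 8 + 15 = 23
d(W,B) = 20 + 2 = 22
d(W,C) = 2 + 5 = 7
d(W,D) = 8 + 1 = 9
Minimum is at C.

C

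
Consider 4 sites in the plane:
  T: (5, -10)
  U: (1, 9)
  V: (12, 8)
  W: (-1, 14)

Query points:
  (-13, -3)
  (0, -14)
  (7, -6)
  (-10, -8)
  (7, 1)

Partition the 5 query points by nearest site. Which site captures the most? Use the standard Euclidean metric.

(-13, -3) — d² to each: T:373, U:340, V:746, W:433 → nearest is U
(0, -14) — d² to each: T:41, U:530, V:628, W:785 → nearest is T
(7, -6) — d² to each: T:20, U:261, V:221, W:464 → nearest is T
(-10, -8) — d² to each: T:229, U:410, V:740, W:565 → nearest is T
(7, 1) — d² to each: T:125, U:100, V:74, W:233 → nearest is V
Tally — T:3, U:1, V:1. T captures the most (3).

T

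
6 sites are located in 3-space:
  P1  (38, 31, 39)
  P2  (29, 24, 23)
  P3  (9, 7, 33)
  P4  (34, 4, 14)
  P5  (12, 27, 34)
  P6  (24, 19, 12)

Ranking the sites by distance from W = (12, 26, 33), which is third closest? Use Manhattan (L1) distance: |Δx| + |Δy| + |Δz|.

d(W,P1) = |12−38| + |26−31| + |33−39| = 26 + 5 + 6 = 37
d(W,P2) = |12−29| + |26−24| + |33−23| = 17 + 2 + 10 = 29
d(W,P3) = |12−9| + |26−7| + |33−33| = 3 + 19 + 0 = 22
d(W,P4) = |12−34| + |26−4| + |33−14| = 22 + 22 + 19 = 63
d(W,P5) = |12−12| + |26−27| + |33−34| = 0 + 1 + 1 = 2
d(W,P6) = |12−24| + |26−19| + |33−12| = 12 + 7 + 21 = 40
Sorted ascending: P5, P3, P2, P1, … — the third-nearest is P2.

P2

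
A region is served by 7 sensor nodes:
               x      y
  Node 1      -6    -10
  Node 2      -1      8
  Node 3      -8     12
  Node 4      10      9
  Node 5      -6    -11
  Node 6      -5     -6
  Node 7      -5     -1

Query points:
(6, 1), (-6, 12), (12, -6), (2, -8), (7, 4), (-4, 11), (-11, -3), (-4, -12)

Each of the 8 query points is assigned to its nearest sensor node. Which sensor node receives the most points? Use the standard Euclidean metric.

(6, 1) — d² to each: Node 1:265, Node 2:98, Node 3:317, Node 4:80, Node 5:288, Node 6:170, Node 7:125 → nearest is Node 4
(-6, 12) — d² to each: Node 1:484, Node 2:41, Node 3:4, Node 4:265, Node 5:529, Node 6:325, Node 7:170 → nearest is Node 3
(12, -6) — d² to each: Node 1:340, Node 2:365, Node 3:724, Node 4:229, Node 5:349, Node 6:289, Node 7:314 → nearest is Node 4
(2, -8) — d² to each: Node 1:68, Node 2:265, Node 3:500, Node 4:353, Node 5:73, Node 6:53, Node 7:98 → nearest is Node 6
(7, 4) — d² to each: Node 1:365, Node 2:80, Node 3:289, Node 4:34, Node 5:394, Node 6:244, Node 7:169 → nearest is Node 4
(-4, 11) — d² to each: Node 1:445, Node 2:18, Node 3:17, Node 4:200, Node 5:488, Node 6:290, Node 7:145 → nearest is Node 3
(-11, -3) — d² to each: Node 1:74, Node 2:221, Node 3:234, Node 4:585, Node 5:89, Node 6:45, Node 7:40 → nearest is Node 7
(-4, -12) — d² to each: Node 1:8, Node 2:409, Node 3:592, Node 4:637, Node 5:5, Node 6:37, Node 7:122 → nearest is Node 5
Tally — Node 3:2, Node 4:3, Node 5:1, Node 6:1, Node 7:1. Node 4 captures the most (3).

Node 4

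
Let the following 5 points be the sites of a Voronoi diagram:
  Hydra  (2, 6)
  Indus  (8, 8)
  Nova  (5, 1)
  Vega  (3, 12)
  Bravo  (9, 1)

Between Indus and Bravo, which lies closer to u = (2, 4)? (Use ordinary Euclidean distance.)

Compare squared distances:
d²(u, Indus) = (2−8)² + (4−8)² = 36 + 16 = 52
d²(u, Bravo) = (2−9)² + (4−1)² = 49 + 9 = 58
52 < 58, so Indus is closer.

Indus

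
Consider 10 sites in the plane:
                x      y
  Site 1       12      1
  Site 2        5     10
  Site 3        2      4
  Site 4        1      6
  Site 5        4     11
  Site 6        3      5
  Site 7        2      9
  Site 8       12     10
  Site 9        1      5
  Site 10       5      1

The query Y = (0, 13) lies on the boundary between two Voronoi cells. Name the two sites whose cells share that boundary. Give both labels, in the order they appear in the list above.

Squared distances from Y to each site:
d²(Y, Site 1) = (0−12)² + (13−1)² = 144 + 144 = 288
d²(Y, Site 2) = (0−5)² + (13−10)² = 25 + 9 = 34
d²(Y, Site 3) = (0−2)² + (13−4)² = 4 + 81 = 85
d²(Y, Site 4) = (0−1)² + (13−6)² = 1 + 49 = 50
d²(Y, Site 5) = (0−4)² + (13−11)² = 16 + 4 = 20
d²(Y, Site 6) = (0−3)² + (13−5)² = 9 + 64 = 73
d²(Y, Site 7) = (0−2)² + (13−9)² = 4 + 16 = 20
d²(Y, Site 8) = (0−12)² + (13−10)² = 144 + 9 = 153
d²(Y, Site 9) = (0−1)² + (13−5)² = 1 + 64 = 65
d²(Y, Site 10) = (0−5)² + (13−1)² = 25 + 144 = 169
Y is equidistant from Site 5 and Site 7 (both at squared distance 20), and every other site is strictly farther — so Y lies on the Site 5–Site 7 Voronoi edge.

Site 5 and Site 7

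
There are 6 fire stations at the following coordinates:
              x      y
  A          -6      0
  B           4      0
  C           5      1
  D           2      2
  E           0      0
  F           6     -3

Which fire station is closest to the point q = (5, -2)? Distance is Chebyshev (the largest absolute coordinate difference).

d(q,A) = max(11, 2) = 11
d(q,B) = max(1, 2) = 2
d(q,C) = max(0, 3) = 3
d(q,D) = max(3, 4) = 4
d(q,E) = max(5, 2) = 5
d(q,F) = max(1, 1) = 1
Minimum is at F.

F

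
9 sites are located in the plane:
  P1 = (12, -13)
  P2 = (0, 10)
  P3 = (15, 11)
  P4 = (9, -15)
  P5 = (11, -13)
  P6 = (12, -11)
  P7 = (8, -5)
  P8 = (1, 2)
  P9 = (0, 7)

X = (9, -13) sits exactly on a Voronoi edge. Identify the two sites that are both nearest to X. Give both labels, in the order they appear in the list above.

Squared distances from X to each site:
|XP1|² = (9−12)² + (-13−(-13))² = 9 + 0 = 9
|XP2|² = (9−0)² + (-13−10)² = 81 + 529 = 610
|XP3|² = (9−15)² + (-13−11)² = 36 + 576 = 612
|XP4|² = (9−9)² + (-13−(-15))² = 0 + 4 = 4
|XP5|² = (9−11)² + (-13−(-13))² = 4 + 0 = 4
|XP6|² = (9−12)² + (-13−(-11))² = 9 + 4 = 13
|XP7|² = (9−8)² + (-13−(-5))² = 1 + 64 = 65
|XP8|² = (9−1)² + (-13−2)² = 64 + 225 = 289
|XP9|² = (9−0)² + (-13−7)² = 81 + 400 = 481
X is equidistant from P4 and P5 (both at squared distance 4), and every other site is strictly farther — so X lies on the P4–P5 Voronoi edge.

P4 and P5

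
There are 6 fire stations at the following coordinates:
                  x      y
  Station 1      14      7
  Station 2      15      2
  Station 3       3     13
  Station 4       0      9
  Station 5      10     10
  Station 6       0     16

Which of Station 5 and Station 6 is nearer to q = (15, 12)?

Compare squared distances:
d²(q, Station 5) = (15−10)² + (12−10)² = 25 + 4 = 29
d²(q, Station 6) = (15−0)² + (12−16)² = 225 + 16 = 241
29 < 241, so Station 5 is closer.

Station 5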